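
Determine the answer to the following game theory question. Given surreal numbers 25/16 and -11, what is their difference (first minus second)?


x = 25/16, y = -11
Converting to common denominator: 16
x = 25/16, y = -176/16
x - y = 25/16 - -11 = 201/16

201/16


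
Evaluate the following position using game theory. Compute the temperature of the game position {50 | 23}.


The game is {50 | 23}, a switch {a | b} with numbers a > b.
Cooling {a | b} by t gives {a - t | b + t}, which stops being hot when a - t = b + t, i.e. at t = (a - b)/2. So the temperature of a switch is (a - b)/2.
Temperature = (Left option - Right option) / 2
= (50 - (23)) / 2
= 27 / 2
= 27/2

27/2


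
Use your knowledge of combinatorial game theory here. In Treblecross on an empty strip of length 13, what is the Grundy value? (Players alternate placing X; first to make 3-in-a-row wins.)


Treblecross: place X on empty cells; 3-in-a-row wins.
Playing within two cells of an existing X lets the opponent win at once, so sensible play treats the cells i-2..i+2 around each X as dead. The player left with no safe cell loses, so this is a normal-play take-away game on strips of safe cells.
Placing X at cell i (0-indexed) of a strip of k safe cells leaves independent strips of sizes max(0, i-2) and max(0, k-i-3). Hence G(k) = mex{ G(max(0,i-2)) XOR G(max(0,k-i-3)) : 0 <= i < k }, with G(0) = 0.
G(1): splits (0,0):0^0=0 -> mex({0}) = 1
G(2): splits (0,0):0^0=0 -> mex({0}) = 1
G(3): splits (0,0):0^0=0 -> mex({0}) = 1
G(4): splits (0,1):0^1=1 (0,0):0^0=0 -> mex({0, 1}) = 2
G(5): splits (0,2):0^1=1 (0,1):0^1=1 (0,0):0^0=0 -> mex({0, 1}) = 2
G(6) = mex({1}) = 0
G(7) = mex({0, 1, 2}) = 3
G(8) = mex({0, 1, 2}) = 3
G(9) = mex({0, 2}) = 1
G(10) = mex({0, 2, 3}) = 1
G(11) = mex({0, 3}) = 1
G(12) = mex({1, 3}) = 0
G(13) = mex({0, 1, 2, 3}) = 4
Therefore G(13) = 4.

4


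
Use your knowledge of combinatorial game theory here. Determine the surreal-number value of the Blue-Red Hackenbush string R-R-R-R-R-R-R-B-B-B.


Edges (from ground): R-R-R-R-R-R-R-B-B-B
By Berlekamp's sign-expansion rule, a Blue-Red Hackenbush stalk has the value of the surreal number whose sign sequence is the edge sequence with B -> + and R -> -.
Sign sequence: -------+++
Trace the sign expansion in the surreal number tree, starting from 0:
Edge 1: R (sign -) -> bounds (-inf, 0), value = -1
Edge 2: R (sign -) -> bounds (-inf, -1), value = -2
Edge 3: R (sign -) -> bounds (-inf, -2), value = -3
Edge 4: R (sign -) -> bounds (-inf, -3), value = -4
Edge 5: R (sign -) -> bounds (-inf, -4), value = -5
Edge 6: R (sign -) -> bounds (-inf, -5), value = -6
Edge 7: R (sign -) -> bounds (-inf, -6), value = -7
Edge 8: B (sign +) -> bounds (-7, -6), value = -13/2
Edge 9: B (sign +) -> bounds (-13/2, -6), value = -25/4
Edge 10: B (sign +) -> bounds (-25/4, -6), value = -49/8
Game value = -49/8

-49/8


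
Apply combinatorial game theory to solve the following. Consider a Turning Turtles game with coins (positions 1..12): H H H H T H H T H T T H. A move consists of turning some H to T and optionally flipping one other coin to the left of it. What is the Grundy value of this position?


Coins: H H H H T H H T H T T H
Key fact: a single head at position k behaves exactly like a Nim heap of size k (turning it to T and optionally flipping a coin at j < k corresponds to moving the heap from k to j, or to 0), and heads combine as a disjunctive sum (two heads at the same place would cancel, matching j XOR j = 0). So the Nim-value is the XOR of the 1-indexed positions of the heads.
Face-up positions (1-indexed): [1, 2, 3, 4, 6, 7, 9, 12]
XOR 0 with 1: 0 XOR 1 = 1
XOR 1 with 2: 1 XOR 2 = 3
XOR 3 with 3: 3 XOR 3 = 0
XOR 0 with 4: 0 XOR 4 = 4
XOR 4 with 6: 4 XOR 6 = 2
XOR 2 with 7: 2 XOR 7 = 5
XOR 5 with 9: 5 XOR 9 = 12
XOR 12 with 12: 12 XOR 12 = 0
Nim-value = 0

0


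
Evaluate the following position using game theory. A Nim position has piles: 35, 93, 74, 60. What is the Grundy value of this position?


We need the XOR (exclusive or) of all pile sizes.
After XOR-ing pile 1 (size 35): 0 XOR 35 = 35
After XOR-ing pile 2 (size 93): 35 XOR 93 = 126
After XOR-ing pile 3 (size 74): 126 XOR 74 = 52
After XOR-ing pile 4 (size 60): 52 XOR 60 = 8
The Nim-value of this position is 8.

8


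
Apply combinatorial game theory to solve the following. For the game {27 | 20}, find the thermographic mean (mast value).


Game = {27 | 20}, a switch {a | b} with numbers a > b.
Its thermograph has left wall a - t and right wall b + t, which meet at t = (a - b)/2, where both equal (a + b)/2. So the mast (mean value) is at (a + b)/2.
Mean = (27 + (20))/2 = 47/2 = 47/2

47/2


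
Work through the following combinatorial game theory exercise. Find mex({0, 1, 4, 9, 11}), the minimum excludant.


Set = {0, 1, 4, 9, 11}
0 is in the set.
1 is in the set.
2 is NOT in the set. This is the mex.
mex = 2

2


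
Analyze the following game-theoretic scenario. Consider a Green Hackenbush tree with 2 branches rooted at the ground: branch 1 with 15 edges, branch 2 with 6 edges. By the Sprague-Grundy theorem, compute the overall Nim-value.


The tree has 2 branches from the ground vertex.
In Green Hackenbush, the Nim-value of a simple path of length k is k.
Branch 1: length 15, Nim-value = 15
Branch 2: length 6, Nim-value = 6
Total Nim-value = XOR of all branch values:
0 XOR 15 = 15
15 XOR 6 = 9
Nim-value of the tree = 9

9


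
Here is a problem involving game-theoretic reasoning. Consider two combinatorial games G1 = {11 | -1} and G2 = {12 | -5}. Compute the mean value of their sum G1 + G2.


G1 = {11 | -1}, G2 = {12 | -5}
Each is a switch {a | b} with numbers a > b; its mean value is (a + b)/2, and mean value is additive over game sums: m(G1 + G2) = m(G1) + m(G2).
Mean of G1 = (11 + (-1))/2 = 10/2 = 5
Mean of G2 = (12 + (-5))/2 = 7/2 = 7/2
Mean of G1 + G2 = 5 + 7/2 = 17/2

17/2


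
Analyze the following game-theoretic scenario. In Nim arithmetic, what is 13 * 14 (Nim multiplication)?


Nim multiplication is bilinear over XOR: (u XOR v) * w = (u*w) XOR (v*w).
So we split each operand into its bit components and XOR the pairwise Nim products.
13 = 1 + 4 + 8 (as XOR of powers of 2).
14 = 2 + 4 + 8 (as XOR of powers of 2).
Using the standard Nim-product table on single bits:
  2*2 = 3,   2*4 = 8,   2*8 = 12,
  4*4 = 6,   4*8 = 11,  8*8 = 13,
and  1*x = x (identity), k*l = l*k (commutative).
Pairwise Nim products:
  1 * 2 = 2
  1 * 4 = 4
  1 * 8 = 8
  4 * 2 = 8
  4 * 4 = 6
  4 * 8 = 11
  8 * 2 = 12
  8 * 4 = 11
  8 * 8 = 13
XOR them: 2 XOR 4 XOR 8 XOR 8 XOR 6 XOR 11 XOR 12 XOR 11 XOR 13 = 1.
Result: 13 * 14 = 1 (in Nim).

1


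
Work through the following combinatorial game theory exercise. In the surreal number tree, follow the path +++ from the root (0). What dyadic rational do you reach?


Sign expansion: +++
Rule: track bounds (lo, hi), initially (-inf, +inf). On '+', the current value becomes lo and we move to the simplest number in (value, hi): value + 1 if hi = +inf, otherwise the midpoint (value + hi)/2. On '-', the current value becomes hi and we move to value - 1 if lo = -inf, otherwise the midpoint (lo + value)/2.
Start at 0.
Step 1: sign = +, move right. Bounds: (0, +inf). Value = 1
Step 2: sign = +, move right. Bounds: (1, +inf). Value = 2
Step 3: sign = +, move right. Bounds: (2, +inf). Value = 3
The surreal number with sign expansion +++ is 3.

3


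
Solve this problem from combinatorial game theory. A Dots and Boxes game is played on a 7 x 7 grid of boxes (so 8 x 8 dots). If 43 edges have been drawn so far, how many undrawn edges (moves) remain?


Grid: 7 x 7 boxes, i.e. 8 rows and 8 columns of dots.
Horizontal edges: (rows + 1) * cols = 8 * 7 = 56
Vertical edges: rows * (cols + 1) = 7 * 8 = 56
Total edges: 56 + 56 = 112
Edges drawn: 43
Remaining: 112 - 43 = 69

69


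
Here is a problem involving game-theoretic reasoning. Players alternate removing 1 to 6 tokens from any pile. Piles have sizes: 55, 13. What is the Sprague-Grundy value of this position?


Subtraction set: {1, 2, 3, 4, 5, 6}
For this subtraction set, G(n) = n mod 7 (period = max + 1 = 7).
Pile 1 (size 55): G(55) = 55 mod 7 = 6
Pile 2 (size 13): G(13) = 13 mod 7 = 6
Total Grundy value = XOR of all: 6 XOR 6 = 0

0


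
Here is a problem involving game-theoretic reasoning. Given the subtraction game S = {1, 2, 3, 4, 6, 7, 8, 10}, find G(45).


The subtraction set is S = {1, 2, 3, 4, 6, 7, 8, 10}.
G(k) = mex{ G(k - s) : s in S, s <= k }. We compute iteratively: G(0) = 0.
G(1) = mex({0}) = 1
G(2) = mex({0, 1}) = 2
G(3) = mex({0, 1, 2}) = 3
G(4) = mex({0, 1, 2, 3}) = 4
G(5) = mex({1, 2, 3, 4}) = 0
G(6) = mex({0, 2, 3, 4}) = 1
G(7) = mex({0, 1, 3, 4}) = 2
G(8) = mex({0, 1, 2, 4}) = 3
G(9) = mex({0, 1, 2, 3}) = 4
G(10) = mex({0, 1, 2, 3, 4}) = 5
G(11) = mex({0, 1, 2, 3, 4, 5}) = 6
G(12) = mex({0, 1, 2, 3, 4, 5, 6}) = 7
G(13) = mex({0, 1, 2, 3, 4, 5, 6, 7}) = 8
G(14) = mex({1, 2, 3, 4, 5, 6, 7, 8}) = 0
G(15) = mex({0, 2, 3, 4, 6, 7, 8}) = 1
G(16) = mex({0, 1, 3, 4, 5, 7, 8}) = 2
G(17) = mex({0, 1, 2, 4, 5, 6, 8}) = 3
G(18) = mex({0, 1, 2, 3, 5, 6, 7}) = 4
G(19) = mex({1, 2, 3, 4, 6, 7, 8}) = 0
G(20) = mex({0, 2, 3, 4, 5, 7, 8}) = 1
G(21) = mex({0, 1, 3, 4, 6, 8}) = 2
G(22) = mex({0, 1, 2, 4, 7}) = 3
G(23) = mex({0, 1, 2, 3, 8}) = 4
Observe that G(14)..G(23) = 0, 1, 2, 3, 4, 0, 1, 2, 3, 4 repeats G(0)..G(9) = 0, 1, 2, 3, 4, 0, 1, 2, 3, 4.
For k >= max(S) = 10, G(k) is determined by the previous 10 values G(k-10)..G(k-1); a window of 10 consecutive values has recurred shifted by 14, so by induction G(k + 14) = G(k) for all k >= 0: the sequence is periodic from the start with period 14.
One period: G(0..13) = 0, 1, 2, 3, 4, 0, 1, 2, 3, 4, 5, 6, 7, 8.
45 mod 14 = 3, so G(45) = G(3) = 3.

3


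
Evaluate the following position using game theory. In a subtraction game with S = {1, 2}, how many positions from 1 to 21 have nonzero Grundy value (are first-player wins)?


Subtraction set S = {1, 2}, so G(n) = n mod 3.
G(n) = 0 when n is a multiple of 3.
Multiples of 3 in [1, 21]: 7
N-positions (nonzero Grundy) = 21 - 7 = 14

14


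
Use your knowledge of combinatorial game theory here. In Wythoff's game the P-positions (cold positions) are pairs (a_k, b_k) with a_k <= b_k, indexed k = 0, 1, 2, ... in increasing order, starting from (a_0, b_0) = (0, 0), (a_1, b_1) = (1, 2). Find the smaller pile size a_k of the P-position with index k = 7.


By Wythoff's theorem, a_k = floor(k * phi) and b_k = floor(k * phi^2) = a_k + k, where phi = (1 + sqrt(5))/2 is the golden ratio.
phi = (1 + sqrt(5))/2 = 1.618034
k = 7
k * phi = 7 * 1.618034 = 11.326238
a_7 = floor(k * phi) = 11

11


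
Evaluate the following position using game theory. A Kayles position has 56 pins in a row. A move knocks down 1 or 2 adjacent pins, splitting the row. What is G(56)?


Kayles: a move removes 1 or 2 adjacent pins from a contiguous row.
Removing pins from a row of k leaves two independent rows (a, b) with a + b = k - 1 (one pin) or a + b = k - 2 (two pins); an end removal gives a = 0.
By Sprague-Grundy, G(k) = mex{ G(a) XOR G(b) } over all these splits. G(0) = 0.
G(1): splits (0,0):0^0=0 -> mex({0}) = 1
G(2): splits (0,1):0^1=1 (0,0):0^0=0 -> mex({0, 1}) = 2
G(3): splits (0,2):0^2=2 (1,1):1^1=0 (0,1):0^1=1 -> mex({0, 1, 2}) = 3
G(4): splits (0,3):0^3=3 (1,2):1^2=3 (0,2):0^2=2 (1,1):1^1=0 -> mex({0, 2, 3}) = 1
G(5): splits (0,4):0^1=1 (1,3):1^3=2 (2,2):2^2=0 (0,3):0^3=3 (1,2):1^2=3 -> mex({0, 1, 2, 3}) = 4
G(6) = mex({0, 1, 2, 4}) = 3
G(7) = mex({0, 1, 3, 4, 5}) = 2
G(8) = mex({0, 2, 3, 5, 6}) = 1
G(9) = mex({0, 1, 2, 3, 6, 7}) = 4
G(10) = mex({0, 1, 3, 4, 5, 7}) = 2
G(11) = mex({0, 1, 2, 3, 4, 5}) = 6
G(12) = mex({0, 1, 2, 3, 5, 6, 7}) = 4
G(13) = mex({0, 2, 3, 4, 6, 7}) = 1
G(14) = mex({0, 1, 4, 5, 6, 7}) = 2
G(15) = mex({0, 1, 2, 3, 4, 5, 6}) = 7
G(16) = mex({0, 2, 3, 5, 6, 7}) = 1
G(17) = mex({0, 1, 2, 3, 5, 6, 7}) = 4
G(18) = mex({0, 1, 2, 4, 5, 6}) = 3
G(19) = mex({0, 1, 3, 4, 5, 7}) = 2
G(20) = mex({0, 2, 3, 4, 5, 6, 7}) = 1
G(21) = mex({0, 1, 2, 3, 5, 6, 7}) = 4
G(22) = mex({0, 1, 2, 3, 4, 5, 7}) = 6
G(23) = mex({0, 1, 2, 3, 4, 5, 6}) = 7
G(24) = mex({0, 1, 2, 3, 5, 6, 7}) = 4
G(25) = mex({0, 2, 3, 4, 6, 7}) = 1
G(26) = mex({0, 1, 3, 4, 5, 6, 7}) = 2
G(27) = mex({0, 1, 2, 3, 4, 5, 6, 7}) = 8
G(28) = mex({0, 1, 2, 3, 4, 6, 7, 8}) = 5
G(29) = mex({0, 1, 2, 3, 5, 6, 7, 8, 9}) = 4
G(30) = mex({0, 1, 2, 3, 4, 5, 6, 9, 10}) = 7
G(31) = mex({0, 1, 3, 4, 5, 7, 10, 11}) = 2
G(32) = mex({0, 2, 3, 4, 5, 6, 7, 9, 11}) = 1
G(33) = mex({0, 1, 2, 3, 4, 5, 6, 7, 9, 12}) = 8
G(34) = mex({0, 1, 2, 3, 4, 5, 7, 8, 11, 12}) = 6
G(35) = mex({0, 1, 2, 3, 4, 5, 6, 8, 9, 10, 11}) = 7
G(36) = mex({0, 1, 2, 3, 5, 6, 7, 9, 10}) = 4
G(37) = mex({0, 2, 3, 4, 6, 7, 9, 10, 11, 12}) = 1
G(38) = mex({0, 1, 3, 4, 5, 6, 7, 9, 10, 11, 12}) = 2
G(39) = mex({0, 1, 2, 4, 5, 6, 7, 9, 10, 12, 14}) = 3
G(40) = mex({0, 2, 3, 4, 6, 7, 11, 12, 14}) = 1
G(41) = mex({0, 1, 2, 3, 5, 6, 7, 9, 10, 11, 12}) = 4
G(42) = mex({0, 1, 2, 3, 4, 5, 6, 9, 10}) = 7
G(43) = mex({0, 1, 3, 4, 5, 7, 9, 10, 12, 15}) = 2
G(44) = mex({0, 2, 3, 4, 5, 6, 7, 9, 10, 12, 15}) = 1
G(45) = mex({0, 1, 2, 3, 4, 5, 6, 7, 9, 10, 12, 14}) = 8
G(46) = mex({0, 1, 3, 4, 5, 7, 8, 11, 12, 14}) = 2
G(47) = mex({0, 1, 2, 3, 4, 5, 6, 8, 9, 10, 11, 12}) = 7
G(48) = mex({0, 1, 2, 3, 5, 6, 7, 9, 10}) = 4
G(49) = mex({0, 2, 3, 4, 6, 7, 9, 10, 11, 12, 15}) = 1
G(50) = mex({0, 1, 4, 5, 6, 7, 9, 11, 12, 14, 15}) = 2
G(51) = mex({0, 1, 2, 3, 4, 5, 6, 7, 9, 12, 14, 15}) = 8
G(52) = mex({0, 2, 3, 4, 5, 6, 7, 8, 11, 12, 15}) = 1
G(53) = mex({0, 1, 2, 3, 5, 6, 7, 8, 9, 10, 11, 12}) = 4
G(54) = mex({0, 1, 2, 3, 4, 5, 6, 9, 10}) = 7
G(55) = mex({0, 1, 3, 4, 5, 7, 9, 10, 11, 12}) = 2
G(56) = mex({0, 2, 3, 4, 5, 6, 7, 9, 10, 11, 12, 13, 14}) = 1
Therefore G(56) = 1.

1


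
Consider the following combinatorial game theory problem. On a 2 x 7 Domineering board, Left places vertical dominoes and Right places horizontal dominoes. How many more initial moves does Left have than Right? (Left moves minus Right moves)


Board is 2 x 7 (rows x cols).
Left (vertical) placements: (rows-1) * cols = 1 * 7 = 7
Right (horizontal) placements: rows * (cols-1) = 2 * 6 = 12
Advantage = Left - Right = 7 - 12 = -5

-5


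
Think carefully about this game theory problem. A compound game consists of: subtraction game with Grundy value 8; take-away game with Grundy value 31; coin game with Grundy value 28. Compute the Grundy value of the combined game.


By the Sprague-Grundy theorem, the Grundy value of a sum of games is the XOR of individual Grundy values.
subtraction game: Grundy value = 8. Running XOR: 0 XOR 8 = 8
take-away game: Grundy value = 31. Running XOR: 8 XOR 31 = 23
coin game: Grundy value = 28. Running XOR: 23 XOR 28 = 11
The combined Grundy value is 11.

11


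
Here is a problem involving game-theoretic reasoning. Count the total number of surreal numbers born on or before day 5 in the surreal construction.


Day 0: {|} = 0 is born. Count = 1.
Day n: the number of surreal numbers born by day n is 2^(n+1) - 1.
By day 0: 2^1 - 1 = 1
By day 1: 2^2 - 1 = 3
By day 2: 2^3 - 1 = 7
By day 3: 2^4 - 1 = 15
By day 4: 2^5 - 1 = 31
By day 5: 2^6 - 1 = 63
By day 5: 63 surreal numbers.

63


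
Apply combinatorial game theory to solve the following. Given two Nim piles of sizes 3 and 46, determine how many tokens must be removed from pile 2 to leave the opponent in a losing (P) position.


Piles: 3 and 46
Current XOR: 3 XOR 46 = 45 (non-zero, so this is an N-position).
To make the XOR zero, we need to find a move that balances the piles.
For pile 2 (size 46): target = 46 XOR 45 = 3
We reduce pile 2 from 46 to 3.
Tokens removed: 46 - 3 = 43
Verification: 3 XOR 3 = 0

43


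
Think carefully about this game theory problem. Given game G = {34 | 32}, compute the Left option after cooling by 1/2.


Original game: {34 | 32} (a switch {a | b} with a > b).
Cooling by t (for t below the temperature (a - b)/2 = 1) taxes each move by t: {a | b} cooled by t is {a - t | b + t}.
Cooling amount: t = 1/2
Cooled Left option: 34 - 1/2 = 67/2
Cooled Right option: 32 + 1/2 = 65/2
Cooled game: {67/2 | 65/2}
Left option = 67/2

67/2


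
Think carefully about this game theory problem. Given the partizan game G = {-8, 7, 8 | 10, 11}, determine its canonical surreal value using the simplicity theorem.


Left options: {-8, 7, 8}, max = 8
Right options: {10, 11}, min = 10
All options are numbers and max(Left) < min(Right), so by the simplicity theorem the value is the simplest (earliest-born) number strictly between 8 and 10.
The only integer strictly between 8 and 10 is 9.
No non-integer in the interval can be simpler: if x is a non-integer in the interval, then floor(x) or ceil(x) also lies in the interval (the interval contains an integer), and both are proper prefixes of x's sign expansion, i.e. born earlier. So the game value is 9.
Game value = 9

9


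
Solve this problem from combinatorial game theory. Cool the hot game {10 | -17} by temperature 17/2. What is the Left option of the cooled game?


Original game: {10 | -17} (a switch {a | b} with a > b).
Cooling by t (for t below the temperature (a - b)/2 = 27/2) taxes each move by t: {a | b} cooled by t is {a - t | b + t}.
Cooling amount: t = 17/2
Cooled Left option: 10 - 17/2 = 3/2
Cooled Right option: -17 + 17/2 = -17/2
Cooled game: {3/2 | -17/2}
Left option = 3/2

3/2


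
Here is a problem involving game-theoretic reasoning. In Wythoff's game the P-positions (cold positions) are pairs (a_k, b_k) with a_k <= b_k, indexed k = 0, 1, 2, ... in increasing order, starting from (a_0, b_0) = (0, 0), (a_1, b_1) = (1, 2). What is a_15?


By Wythoff's theorem, a_k = floor(k * phi) and b_k = floor(k * phi^2) = a_k + k, where phi = (1 + sqrt(5))/2 is the golden ratio.
phi = (1 + sqrt(5))/2 = 1.618034
k = 15
k * phi = 15 * 1.618034 = 24.270510
a_15 = floor(k * phi) = 24

24


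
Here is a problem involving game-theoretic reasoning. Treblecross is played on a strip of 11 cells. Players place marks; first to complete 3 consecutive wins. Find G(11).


Treblecross: place X on empty cells; 3-in-a-row wins.
Playing within two cells of an existing X lets the opponent win at once, so sensible play treats the cells i-2..i+2 around each X as dead. The player left with no safe cell loses, so this is a normal-play take-away game on strips of safe cells.
Placing X at cell i (0-indexed) of a strip of k safe cells leaves independent strips of sizes max(0, i-2) and max(0, k-i-3). Hence G(k) = mex{ G(max(0,i-2)) XOR G(max(0,k-i-3)) : 0 <= i < k }, with G(0) = 0.
G(1): splits (0,0):0^0=0 -> mex({0}) = 1
G(2): splits (0,0):0^0=0 -> mex({0}) = 1
G(3): splits (0,0):0^0=0 -> mex({0}) = 1
G(4): splits (0,1):0^1=1 (0,0):0^0=0 -> mex({0, 1}) = 2
G(5): splits (0,2):0^1=1 (0,1):0^1=1 (0,0):0^0=0 -> mex({0, 1}) = 2
G(6) = mex({1}) = 0
G(7) = mex({0, 1, 2}) = 3
G(8) = mex({0, 1, 2}) = 3
G(9) = mex({0, 2}) = 1
G(10) = mex({0, 2, 3}) = 1
G(11) = mex({0, 3}) = 1
Therefore G(11) = 1.

1


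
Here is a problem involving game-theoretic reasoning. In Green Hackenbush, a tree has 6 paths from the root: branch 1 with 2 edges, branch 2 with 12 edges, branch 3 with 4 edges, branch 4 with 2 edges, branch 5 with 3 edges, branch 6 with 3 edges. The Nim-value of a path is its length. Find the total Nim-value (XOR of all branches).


The tree has 6 branches from the ground vertex.
In Green Hackenbush, the Nim-value of a simple path of length k is k.
Branch 1: length 2, Nim-value = 2
Branch 2: length 12, Nim-value = 12
Branch 3: length 4, Nim-value = 4
Branch 4: length 2, Nim-value = 2
Branch 5: length 3, Nim-value = 3
Branch 6: length 3, Nim-value = 3
Total Nim-value = XOR of all branch values:
0 XOR 2 = 2
2 XOR 12 = 14
14 XOR 4 = 10
10 XOR 2 = 8
8 XOR 3 = 11
11 XOR 3 = 8
Nim-value of the tree = 8

8


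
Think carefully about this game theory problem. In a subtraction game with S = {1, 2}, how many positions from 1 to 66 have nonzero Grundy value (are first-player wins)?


Subtraction set S = {1, 2}, so G(n) = n mod 3.
G(n) = 0 when n is a multiple of 3.
Multiples of 3 in [1, 66]: 22
N-positions (nonzero Grundy) = 66 - 22 = 44

44


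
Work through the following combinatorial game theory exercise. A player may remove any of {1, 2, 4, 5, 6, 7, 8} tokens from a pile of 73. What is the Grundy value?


The subtraction set is S = {1, 2, 4, 5, 6, 7, 8}.
G(k) = mex{ G(k - s) : s in S, s <= k }. We compute iteratively: G(0) = 0.
G(1) = mex({0}) = 1
G(2) = mex({0, 1}) = 2
G(3) = mex({1, 2}) = 0
G(4) = mex({0, 2}) = 1
G(5) = mex({0, 1}) = 2
G(6) = mex({0, 1, 2}) = 3
G(7) = mex({0, 1, 2, 3}) = 4
G(8) = mex({0, 1, 2, 3, 4}) = 5
G(9) = mex({0, 1, 2, 4, 5}) = 3
G(10) = mex({0, 1, 2, 3, 5}) = 4
G(11) = mex({0, 1, 2, 3, 4}) = 5
G(12) = mex({1, 2, 3, 4, 5}) = 0
G(13) = mex({0, 2, 3, 4, 5}) = 1
G(14) = mex({0, 1, 3, 4, 5}) = 2
G(15) = mex({1, 2, 3, 4, 5}) = 0
G(16) = mex({0, 2, 3, 4, 5}) = 1
G(17) = mex({0, 1, 3, 4, 5}) = 2
G(18) = mex({0, 1, 2, 4, 5}) = 3
G(19) = mex({0, 1, 2, 3, 5}) = 4
Observe that G(12)..G(19) = 0, 1, 2, 0, 1, 2, 3, 4 repeats G(0)..G(7) = 0, 1, 2, 0, 1, 2, 3, 4.
For k >= max(S) = 8, G(k) is determined by the previous 8 values G(k-8)..G(k-1); a window of 8 consecutive values has recurred shifted by 12, so by induction G(k + 12) = G(k) for all k >= 0: the sequence is periodic from the start with period 12.
One period: G(0..11) = 0, 1, 2, 0, 1, 2, 3, 4, 5, 3, 4, 5.
73 mod 12 = 1, so G(73) = G(1) = 1.

1


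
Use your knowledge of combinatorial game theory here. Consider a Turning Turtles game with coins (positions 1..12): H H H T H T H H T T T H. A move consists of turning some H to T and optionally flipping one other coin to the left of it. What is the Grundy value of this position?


Coins: H H H T H T H H T T T H
Key fact: a single head at position k behaves exactly like a Nim heap of size k (turning it to T and optionally flipping a coin at j < k corresponds to moving the heap from k to j, or to 0), and heads combine as a disjunctive sum (two heads at the same place would cancel, matching j XOR j = 0). So the Nim-value is the XOR of the 1-indexed positions of the heads.
Face-up positions (1-indexed): [1, 2, 3, 5, 7, 8, 12]
XOR 0 with 1: 0 XOR 1 = 1
XOR 1 with 2: 1 XOR 2 = 3
XOR 3 with 3: 3 XOR 3 = 0
XOR 0 with 5: 0 XOR 5 = 5
XOR 5 with 7: 5 XOR 7 = 2
XOR 2 with 8: 2 XOR 8 = 10
XOR 10 with 12: 10 XOR 12 = 6
Nim-value = 6

6


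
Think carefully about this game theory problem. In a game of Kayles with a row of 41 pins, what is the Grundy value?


Kayles: a move removes 1 or 2 adjacent pins from a contiguous row.
Removing pins from a row of k leaves two independent rows (a, b) with a + b = k - 1 (one pin) or a + b = k - 2 (two pins); an end removal gives a = 0.
By Sprague-Grundy, G(k) = mex{ G(a) XOR G(b) } over all these splits. G(0) = 0.
G(1): splits (0,0):0^0=0 -> mex({0}) = 1
G(2): splits (0,1):0^1=1 (0,0):0^0=0 -> mex({0, 1}) = 2
G(3): splits (0,2):0^2=2 (1,1):1^1=0 (0,1):0^1=1 -> mex({0, 1, 2}) = 3
G(4): splits (0,3):0^3=3 (1,2):1^2=3 (0,2):0^2=2 (1,1):1^1=0 -> mex({0, 2, 3}) = 1
G(5): splits (0,4):0^1=1 (1,3):1^3=2 (2,2):2^2=0 (0,3):0^3=3 (1,2):1^2=3 -> mex({0, 1, 2, 3}) = 4
G(6) = mex({0, 1, 2, 4}) = 3
G(7) = mex({0, 1, 3, 4, 5}) = 2
G(8) = mex({0, 2, 3, 5, 6}) = 1
G(9) = mex({0, 1, 2, 3, 6, 7}) = 4
G(10) = mex({0, 1, 3, 4, 5, 7}) = 2
G(11) = mex({0, 1, 2, 3, 4, 5}) = 6
G(12) = mex({0, 1, 2, 3, 5, 6, 7}) = 4
G(13) = mex({0, 2, 3, 4, 6, 7}) = 1
G(14) = mex({0, 1, 4, 5, 6, 7}) = 2
G(15) = mex({0, 1, 2, 3, 4, 5, 6}) = 7
G(16) = mex({0, 2, 3, 5, 6, 7}) = 1
G(17) = mex({0, 1, 2, 3, 5, 6, 7}) = 4
G(18) = mex({0, 1, 2, 4, 5, 6}) = 3
G(19) = mex({0, 1, 3, 4, 5, 7}) = 2
G(20) = mex({0, 2, 3, 4, 5, 6, 7}) = 1
G(21) = mex({0, 1, 2, 3, 5, 6, 7}) = 4
G(22) = mex({0, 1, 2, 3, 4, 5, 7}) = 6
G(23) = mex({0, 1, 2, 3, 4, 5, 6}) = 7
G(24) = mex({0, 1, 2, 3, 5, 6, 7}) = 4
G(25) = mex({0, 2, 3, 4, 6, 7}) = 1
G(26) = mex({0, 1, 3, 4, 5, 6, 7}) = 2
G(27) = mex({0, 1, 2, 3, 4, 5, 6, 7}) = 8
G(28) = mex({0, 1, 2, 3, 4, 6, 7, 8}) = 5
G(29) = mex({0, 1, 2, 3, 5, 6, 7, 8, 9}) = 4
G(30) = mex({0, 1, 2, 3, 4, 5, 6, 9, 10}) = 7
G(31) = mex({0, 1, 3, 4, 5, 7, 10, 11}) = 2
G(32) = mex({0, 2, 3, 4, 5, 6, 7, 9, 11}) = 1
G(33) = mex({0, 1, 2, 3, 4, 5, 6, 7, 9, 12}) = 8
G(34) = mex({0, 1, 2, 3, 4, 5, 7, 8, 11, 12}) = 6
G(35) = mex({0, 1, 2, 3, 4, 5, 6, 8, 9, 10, 11}) = 7
G(36) = mex({0, 1, 2, 3, 5, 6, 7, 9, 10}) = 4
G(37) = mex({0, 2, 3, 4, 6, 7, 9, 10, 11, 12}) = 1
G(38) = mex({0, 1, 3, 4, 5, 6, 7, 9, 10, 11, 12}) = 2
G(39) = mex({0, 1, 2, 4, 5, 6, 7, 9, 10, 12, 14}) = 3
G(40) = mex({0, 2, 3, 4, 6, 7, 11, 12, 14}) = 1
G(41) = mex({0, 1, 2, 3, 5, 6, 7, 9, 10, 11, 12}) = 4
Therefore G(41) = 4.

4


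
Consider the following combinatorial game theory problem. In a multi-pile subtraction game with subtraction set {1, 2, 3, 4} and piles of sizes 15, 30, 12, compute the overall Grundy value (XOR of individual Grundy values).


Subtraction set: {1, 2, 3, 4}
For this subtraction set, G(n) = n mod 5 (period = max + 1 = 5).
Pile 1 (size 15): G(15) = 15 mod 5 = 0
Pile 2 (size 30): G(30) = 30 mod 5 = 0
Pile 3 (size 12): G(12) = 12 mod 5 = 2
Total Grundy value = XOR of all: 0 XOR 0 XOR 2 = 2

2


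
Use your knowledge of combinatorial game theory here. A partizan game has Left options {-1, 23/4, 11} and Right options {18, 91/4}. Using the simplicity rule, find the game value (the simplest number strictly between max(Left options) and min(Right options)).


Left options: {-1, 23/4, 11}, max = 11
Right options: {18, 91/4}, min = 18
All options are numbers and max(Left) < min(Right), so by the simplicity theorem the value is the simplest (earliest-born) number strictly between 11 and 18.
Integers 12 through 17 all lie strictly between 11 and 18.
Among integers, the simplest (lowest birthday = smallest |n|; 0 is born on day 0, +-n on day n) is 12.
No non-integer in the interval can be simpler: if x is a non-integer in the interval, then floor(x) or ceil(x) also lies in the interval (the interval contains an integer), and both are proper prefixes of x's sign expansion, i.e. born earlier. So the game value is 12.
Game value = 12

12


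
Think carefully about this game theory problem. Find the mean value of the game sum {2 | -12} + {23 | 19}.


G1 = {2 | -12}, G2 = {23 | 19}
Each is a switch {a | b} with numbers a > b; its mean value is (a + b)/2, and mean value is additive over game sums: m(G1 + G2) = m(G1) + m(G2).
Mean of G1 = (2 + (-12))/2 = -10/2 = -5
Mean of G2 = (23 + (19))/2 = 42/2 = 21
Mean of G1 + G2 = -5 + 21 = 16

16


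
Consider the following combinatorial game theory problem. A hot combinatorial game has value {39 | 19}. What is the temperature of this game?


The game is {39 | 19}, a switch {a | b} with numbers a > b.
Cooling {a | b} by t gives {a - t | b + t}, which stops being hot when a - t = b + t, i.e. at t = (a - b)/2. So the temperature of a switch is (a - b)/2.
Temperature = (Left option - Right option) / 2
= (39 - (19)) / 2
= 20 / 2
= 10

10


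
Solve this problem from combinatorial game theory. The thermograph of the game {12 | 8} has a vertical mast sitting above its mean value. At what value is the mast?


Game = {12 | 8}, a switch {a | b} with numbers a > b.
Its thermograph has left wall a - t and right wall b + t, which meet at t = (a - b)/2, where both equal (a + b)/2. So the mast (mean value) is at (a + b)/2.
Mean = (12 + (8))/2 = 20/2 = 10

10


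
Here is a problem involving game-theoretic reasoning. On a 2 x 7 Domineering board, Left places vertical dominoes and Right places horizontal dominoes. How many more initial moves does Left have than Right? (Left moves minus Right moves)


Board is 2 x 7 (rows x cols).
Left (vertical) placements: (rows-1) * cols = 1 * 7 = 7
Right (horizontal) placements: rows * (cols-1) = 2 * 6 = 12
Advantage = Left - Right = 7 - 12 = -5

-5


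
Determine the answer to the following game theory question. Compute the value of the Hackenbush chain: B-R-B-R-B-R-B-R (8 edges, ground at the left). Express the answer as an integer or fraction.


Edges (from ground): B-R-B-R-B-R-B-R
By Berlekamp's sign-expansion rule, a Blue-Red Hackenbush stalk has the value of the surreal number whose sign sequence is the edge sequence with B -> + and R -> -.
Sign sequence: +-+-+-+-
Trace the sign expansion in the surreal number tree, starting from 0:
Edge 1: B (sign +) -> bounds (0, +inf), value = 1
Edge 2: R (sign -) -> bounds (0, 1), value = 1/2
Edge 3: B (sign +) -> bounds (1/2, 1), value = 3/4
Edge 4: R (sign -) -> bounds (1/2, 3/4), value = 5/8
Edge 5: B (sign +) -> bounds (5/8, 3/4), value = 11/16
Edge 6: R (sign -) -> bounds (5/8, 11/16), value = 21/32
Edge 7: B (sign +) -> bounds (21/32, 11/16), value = 43/64
Edge 8: R (sign -) -> bounds (21/32, 43/64), value = 85/128
Game value = 85/128

85/128


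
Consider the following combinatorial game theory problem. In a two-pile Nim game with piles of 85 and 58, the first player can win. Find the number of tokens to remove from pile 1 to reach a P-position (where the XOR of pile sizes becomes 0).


Piles: 85 and 58
Current XOR: 85 XOR 58 = 111 (non-zero, so this is an N-position).
To make the XOR zero, we need to find a move that balances the piles.
For pile 1 (size 85): target = 85 XOR 111 = 58
We reduce pile 1 from 85 to 58.
Tokens removed: 85 - 58 = 27
Verification: 58 XOR 58 = 0

27


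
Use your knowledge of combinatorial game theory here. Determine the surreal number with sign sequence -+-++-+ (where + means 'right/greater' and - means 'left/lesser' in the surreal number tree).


Sign expansion: -+-++-+
Rule: track bounds (lo, hi), initially (-inf, +inf). On '+', the current value becomes lo and we move to the simplest number in (value, hi): value + 1 if hi = +inf, otherwise the midpoint (value + hi)/2. On '-', the current value becomes hi and we move to value - 1 if lo = -inf, otherwise the midpoint (lo + value)/2.
Start at 0.
Step 1: sign = -, move left. Bounds: (-inf, 0). Value = -1
Step 2: sign = +, move right. Bounds: (-1, 0). Value = -1/2
Step 3: sign = -, move left. Bounds: (-1, -1/2). Value = -3/4
Step 4: sign = +, move right. Bounds: (-3/4, -1/2). Value = -5/8
Step 5: sign = +, move right. Bounds: (-5/8, -1/2). Value = -9/16
Step 6: sign = -, move left. Bounds: (-5/8, -9/16). Value = -19/32
Step 7: sign = +, move right. Bounds: (-19/32, -9/16). Value = -37/64
The surreal number with sign expansion -+-++-+ is -37/64.

-37/64


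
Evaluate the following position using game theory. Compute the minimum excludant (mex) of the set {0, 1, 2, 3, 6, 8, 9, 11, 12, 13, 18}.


Set = {0, 1, 2, 3, 6, 8, 9, 11, 12, 13, 18}
0 is in the set.
1 is in the set.
2 is in the set.
3 is in the set.
4 is NOT in the set. This is the mex.
mex = 4

4


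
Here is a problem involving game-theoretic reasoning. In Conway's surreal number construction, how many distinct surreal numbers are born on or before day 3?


Day 0: {|} = 0 is born. Count = 1.
Day n: the number of surreal numbers born by day n is 2^(n+1) - 1.
By day 0: 2^1 - 1 = 1
By day 1: 2^2 - 1 = 3
By day 2: 2^3 - 1 = 7
By day 3: 2^4 - 1 = 15
By day 3: 15 surreal numbers.

15


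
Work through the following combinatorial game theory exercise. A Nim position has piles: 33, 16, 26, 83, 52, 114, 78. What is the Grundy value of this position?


We need the XOR (exclusive or) of all pile sizes.
After XOR-ing pile 1 (size 33): 0 XOR 33 = 33
After XOR-ing pile 2 (size 16): 33 XOR 16 = 49
After XOR-ing pile 3 (size 26): 49 XOR 26 = 43
After XOR-ing pile 4 (size 83): 43 XOR 83 = 120
After XOR-ing pile 5 (size 52): 120 XOR 52 = 76
After XOR-ing pile 6 (size 114): 76 XOR 114 = 62
After XOR-ing pile 7 (size 78): 62 XOR 78 = 112
The Nim-value of this position is 112.

112


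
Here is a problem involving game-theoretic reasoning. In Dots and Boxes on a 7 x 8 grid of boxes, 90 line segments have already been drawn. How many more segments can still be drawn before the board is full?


Grid: 7 x 8 boxes, i.e. 8 rows and 9 columns of dots.
Horizontal edges: (rows + 1) * cols = 8 * 8 = 64
Vertical edges: rows * (cols + 1) = 7 * 9 = 63
Total edges: 64 + 63 = 127
Edges drawn: 90
Remaining: 127 - 90 = 37

37


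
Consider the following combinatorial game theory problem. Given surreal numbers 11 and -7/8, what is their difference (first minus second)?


x = 11, y = -7/8
Converting to common denominator: 8
x = 88/8, y = -7/8
x - y = 11 - -7/8 = 95/8

95/8


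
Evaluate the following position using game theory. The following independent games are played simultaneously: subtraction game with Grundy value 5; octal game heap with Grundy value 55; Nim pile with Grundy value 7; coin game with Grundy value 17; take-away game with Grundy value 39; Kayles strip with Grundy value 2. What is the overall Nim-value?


By the Sprague-Grundy theorem, the Grundy value of a sum of games is the XOR of individual Grundy values.
subtraction game: Grundy value = 5. Running XOR: 0 XOR 5 = 5
octal game heap: Grundy value = 55. Running XOR: 5 XOR 55 = 50
Nim pile: Grundy value = 7. Running XOR: 50 XOR 7 = 53
coin game: Grundy value = 17. Running XOR: 53 XOR 17 = 36
take-away game: Grundy value = 39. Running XOR: 36 XOR 39 = 3
Kayles strip: Grundy value = 2. Running XOR: 3 XOR 2 = 1
The combined Grundy value is 1.

1


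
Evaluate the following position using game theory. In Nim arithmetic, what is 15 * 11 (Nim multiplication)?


Nim multiplication is bilinear over XOR: (u XOR v) * w = (u*w) XOR (v*w).
So we split each operand into its bit components and XOR the pairwise Nim products.
15 = 1 + 2 + 4 + 8 (as XOR of powers of 2).
11 = 1 + 2 + 8 (as XOR of powers of 2).
Using the standard Nim-product table on single bits:
  2*2 = 3,   2*4 = 8,   2*8 = 12,
  4*4 = 6,   4*8 = 11,  8*8 = 13,
and  1*x = x (identity), k*l = l*k (commutative).
Pairwise Nim products:
  1 * 1 = 1
  1 * 2 = 2
  1 * 8 = 8
  2 * 1 = 2
  2 * 2 = 3
  2 * 8 = 12
  4 * 1 = 4
  4 * 2 = 8
  4 * 8 = 11
  8 * 1 = 8
  8 * 2 = 12
  8 * 8 = 13
XOR them: 1 XOR 2 XOR 8 XOR 2 XOR 3 XOR 12 XOR 4 XOR 8 XOR 11 XOR 8 XOR 12 XOR 13 = 8.
Result: 15 * 11 = 8 (in Nim).

8


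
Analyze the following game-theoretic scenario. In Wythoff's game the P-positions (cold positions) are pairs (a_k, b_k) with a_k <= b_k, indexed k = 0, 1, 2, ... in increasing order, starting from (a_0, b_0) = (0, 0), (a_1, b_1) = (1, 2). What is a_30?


By Wythoff's theorem, a_k = floor(k * phi) and b_k = floor(k * phi^2) = a_k + k, where phi = (1 + sqrt(5))/2 is the golden ratio.
phi = (1 + sqrt(5))/2 = 1.618034
k = 30
k * phi = 30 * 1.618034 = 48.541020
a_30 = floor(k * phi) = 48

48


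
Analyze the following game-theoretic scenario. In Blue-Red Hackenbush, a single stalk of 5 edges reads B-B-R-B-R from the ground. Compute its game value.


Edges (from ground): B-B-R-B-R
By Berlekamp's sign-expansion rule, a Blue-Red Hackenbush stalk has the value of the surreal number whose sign sequence is the edge sequence with B -> + and R -> -.
Sign sequence: ++-+-
Trace the sign expansion in the surreal number tree, starting from 0:
Edge 1: B (sign +) -> bounds (0, +inf), value = 1
Edge 2: B (sign +) -> bounds (1, +inf), value = 2
Edge 3: R (sign -) -> bounds (1, 2), value = 3/2
Edge 4: B (sign +) -> bounds (3/2, 2), value = 7/4
Edge 5: R (sign -) -> bounds (3/2, 7/4), value = 13/8
Game value = 13/8

13/8


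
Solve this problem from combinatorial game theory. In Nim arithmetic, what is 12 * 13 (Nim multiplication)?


Nim multiplication is bilinear over XOR: (u XOR v) * w = (u*w) XOR (v*w).
So we split each operand into its bit components and XOR the pairwise Nim products.
12 = 4 + 8 (as XOR of powers of 2).
13 = 1 + 4 + 8 (as XOR of powers of 2).
Using the standard Nim-product table on single bits:
  2*2 = 3,   2*4 = 8,   2*8 = 12,
  4*4 = 6,   4*8 = 11,  8*8 = 13,
and  1*x = x (identity), k*l = l*k (commutative).
Pairwise Nim products:
  4 * 1 = 4
  4 * 4 = 6
  4 * 8 = 11
  8 * 1 = 8
  8 * 4 = 11
  8 * 8 = 13
XOR them: 4 XOR 6 XOR 11 XOR 8 XOR 11 XOR 13 = 7.
Result: 12 * 13 = 7 (in Nim).

7


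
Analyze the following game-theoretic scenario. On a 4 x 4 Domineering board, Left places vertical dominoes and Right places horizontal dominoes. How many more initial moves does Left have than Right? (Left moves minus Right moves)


Board is 4 x 4 (rows x cols).
Left (vertical) placements: (rows-1) * cols = 3 * 4 = 12
Right (horizontal) placements: rows * (cols-1) = 4 * 3 = 12
Advantage = Left - Right = 12 - 12 = 0

0


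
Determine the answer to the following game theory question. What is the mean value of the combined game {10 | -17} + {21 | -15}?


G1 = {10 | -17}, G2 = {21 | -15}
Each is a switch {a | b} with numbers a > b; its mean value is (a + b)/2, and mean value is additive over game sums: m(G1 + G2) = m(G1) + m(G2).
Mean of G1 = (10 + (-17))/2 = -7/2 = -7/2
Mean of G2 = (21 + (-15))/2 = 6/2 = 3
Mean of G1 + G2 = -7/2 + 3 = -1/2

-1/2


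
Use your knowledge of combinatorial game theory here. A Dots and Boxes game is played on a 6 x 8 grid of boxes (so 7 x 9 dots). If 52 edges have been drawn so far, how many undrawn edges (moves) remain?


Grid: 6 x 8 boxes, i.e. 7 rows and 9 columns of dots.
Horizontal edges: (rows + 1) * cols = 7 * 8 = 56
Vertical edges: rows * (cols + 1) = 6 * 9 = 54
Total edges: 56 + 54 = 110
Edges drawn: 52
Remaining: 110 - 52 = 58

58


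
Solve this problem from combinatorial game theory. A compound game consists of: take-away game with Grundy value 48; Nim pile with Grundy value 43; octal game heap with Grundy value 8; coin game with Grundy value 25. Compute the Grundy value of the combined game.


By the Sprague-Grundy theorem, the Grundy value of a sum of games is the XOR of individual Grundy values.
take-away game: Grundy value = 48. Running XOR: 0 XOR 48 = 48
Nim pile: Grundy value = 43. Running XOR: 48 XOR 43 = 27
octal game heap: Grundy value = 8. Running XOR: 27 XOR 8 = 19
coin game: Grundy value = 25. Running XOR: 19 XOR 25 = 10
The combined Grundy value is 10.

10


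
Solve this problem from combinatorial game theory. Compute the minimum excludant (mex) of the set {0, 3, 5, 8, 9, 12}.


Set = {0, 3, 5, 8, 9, 12}
0 is in the set.
1 is NOT in the set. This is the mex.
mex = 1

1


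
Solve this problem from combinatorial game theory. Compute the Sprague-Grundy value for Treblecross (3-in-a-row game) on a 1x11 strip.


Treblecross: place X on empty cells; 3-in-a-row wins.
Playing within two cells of an existing X lets the opponent win at once, so sensible play treats the cells i-2..i+2 around each X as dead. The player left with no safe cell loses, so this is a normal-play take-away game on strips of safe cells.
Placing X at cell i (0-indexed) of a strip of k safe cells leaves independent strips of sizes max(0, i-2) and max(0, k-i-3). Hence G(k) = mex{ G(max(0,i-2)) XOR G(max(0,k-i-3)) : 0 <= i < k }, with G(0) = 0.
G(1): splits (0,0):0^0=0 -> mex({0}) = 1
G(2): splits (0,0):0^0=0 -> mex({0}) = 1
G(3): splits (0,0):0^0=0 -> mex({0}) = 1
G(4): splits (0,1):0^1=1 (0,0):0^0=0 -> mex({0, 1}) = 2
G(5): splits (0,2):0^1=1 (0,1):0^1=1 (0,0):0^0=0 -> mex({0, 1}) = 2
G(6) = mex({1}) = 0
G(7) = mex({0, 1, 2}) = 3
G(8) = mex({0, 1, 2}) = 3
G(9) = mex({0, 2}) = 1
G(10) = mex({0, 2, 3}) = 1
G(11) = mex({0, 3}) = 1
Therefore G(11) = 1.

1


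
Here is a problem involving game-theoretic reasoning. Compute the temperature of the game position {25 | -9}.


The game is {25 | -9}, a switch {a | b} with numbers a > b.
Cooling {a | b} by t gives {a - t | b + t}, which stops being hot when a - t = b + t, i.e. at t = (a - b)/2. So the temperature of a switch is (a - b)/2.
Temperature = (Left option - Right option) / 2
= (25 - (-9)) / 2
= 34 / 2
= 17

17


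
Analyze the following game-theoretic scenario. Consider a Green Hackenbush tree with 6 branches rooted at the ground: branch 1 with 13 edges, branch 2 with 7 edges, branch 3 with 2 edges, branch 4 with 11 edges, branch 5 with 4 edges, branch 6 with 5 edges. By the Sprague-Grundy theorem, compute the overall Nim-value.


The tree has 6 branches from the ground vertex.
In Green Hackenbush, the Nim-value of a simple path of length k is k.
Branch 1: length 13, Nim-value = 13
Branch 2: length 7, Nim-value = 7
Branch 3: length 2, Nim-value = 2
Branch 4: length 11, Nim-value = 11
Branch 5: length 4, Nim-value = 4
Branch 6: length 5, Nim-value = 5
Total Nim-value = XOR of all branch values:
0 XOR 13 = 13
13 XOR 7 = 10
10 XOR 2 = 8
8 XOR 11 = 3
3 XOR 4 = 7
7 XOR 5 = 2
Nim-value of the tree = 2

2
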